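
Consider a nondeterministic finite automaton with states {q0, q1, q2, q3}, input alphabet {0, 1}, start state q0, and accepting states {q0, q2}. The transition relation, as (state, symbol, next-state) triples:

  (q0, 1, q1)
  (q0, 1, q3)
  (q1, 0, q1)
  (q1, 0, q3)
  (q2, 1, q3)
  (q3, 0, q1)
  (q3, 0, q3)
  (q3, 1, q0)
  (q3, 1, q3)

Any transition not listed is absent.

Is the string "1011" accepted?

Yes

Start in {q0}.
Read '1': q0→{q1, q3}; now {q1, q3}.
Read '0': q1→{q1, q3}, q3→{q1, q3}; now {q1, q3}.
Read '1': q1→∅, q3→{q0, q3}; now {q0, q3}.
Read '1': q0→{q1, q3}, q3→{q0, q3}; now {q0, q1, q3}.
The final set {q0, q1, q3} contains the accepting state q0.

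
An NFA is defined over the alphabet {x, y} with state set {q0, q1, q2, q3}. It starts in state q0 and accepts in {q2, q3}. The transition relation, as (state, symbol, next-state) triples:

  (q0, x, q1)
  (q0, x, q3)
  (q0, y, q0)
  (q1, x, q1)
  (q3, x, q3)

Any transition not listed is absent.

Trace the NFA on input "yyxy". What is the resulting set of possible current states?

∅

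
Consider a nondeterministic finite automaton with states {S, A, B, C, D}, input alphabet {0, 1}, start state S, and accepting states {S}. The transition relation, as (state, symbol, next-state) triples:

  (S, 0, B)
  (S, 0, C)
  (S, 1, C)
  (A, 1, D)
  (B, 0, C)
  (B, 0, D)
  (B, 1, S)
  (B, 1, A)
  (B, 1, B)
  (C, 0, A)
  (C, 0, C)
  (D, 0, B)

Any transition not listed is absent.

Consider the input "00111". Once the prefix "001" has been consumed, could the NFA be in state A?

Start in {S}.
Read '0': S→{B, C}; now {B, C}.
Read '0': B→{C, D}, C→{A, C}; now {A, C, D}.
Read '1': A→{D}, C→∅, D→∅; now {D}.
State A is not in {D}.

No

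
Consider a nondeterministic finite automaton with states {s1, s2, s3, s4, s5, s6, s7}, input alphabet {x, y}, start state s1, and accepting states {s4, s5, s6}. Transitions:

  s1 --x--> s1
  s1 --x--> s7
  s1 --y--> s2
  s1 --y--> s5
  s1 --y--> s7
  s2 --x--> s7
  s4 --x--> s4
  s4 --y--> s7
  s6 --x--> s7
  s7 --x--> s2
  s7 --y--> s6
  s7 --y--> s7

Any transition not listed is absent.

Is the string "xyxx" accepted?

Start in {s1}.
Read 'x': s1→{s1, s7}; now {s1, s7}.
Read 'y': s1→{s2, s5, s7}, s7→{s6, s7}; now {s2, s5, s6, s7}.
Read 'x': s2→{s7}, s5→∅, s6→{s7}, s7→{s2}; now {s2, s7}.
Read 'x': s2→{s7}, s7→{s2}; now {s2, s7}.
The final set {s2, s7} contains no accepting state.

No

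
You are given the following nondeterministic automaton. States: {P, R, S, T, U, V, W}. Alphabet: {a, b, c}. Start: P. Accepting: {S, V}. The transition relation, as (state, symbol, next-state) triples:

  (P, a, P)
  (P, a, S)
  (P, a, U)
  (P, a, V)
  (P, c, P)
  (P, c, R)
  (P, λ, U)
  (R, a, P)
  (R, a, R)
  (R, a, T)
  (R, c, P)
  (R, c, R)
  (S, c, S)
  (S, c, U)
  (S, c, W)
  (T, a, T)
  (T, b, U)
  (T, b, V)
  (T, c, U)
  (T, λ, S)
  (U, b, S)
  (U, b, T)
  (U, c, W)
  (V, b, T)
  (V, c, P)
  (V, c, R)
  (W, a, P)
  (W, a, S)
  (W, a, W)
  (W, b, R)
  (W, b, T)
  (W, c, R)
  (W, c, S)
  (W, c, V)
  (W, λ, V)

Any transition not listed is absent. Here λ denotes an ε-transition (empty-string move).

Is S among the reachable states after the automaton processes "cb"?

Start: ε-closure({P}) = {P, U}.
Read 'c': P→{P, R}, U→{W}; union {P, R, W}; ε-closure = {P, R, U, V, W}.
Read 'b': P→∅, R→∅, U→{S, T}, V→{T}, W→{R, T}; now {R, S, T}.
State S is in {R, S, T}.

Yes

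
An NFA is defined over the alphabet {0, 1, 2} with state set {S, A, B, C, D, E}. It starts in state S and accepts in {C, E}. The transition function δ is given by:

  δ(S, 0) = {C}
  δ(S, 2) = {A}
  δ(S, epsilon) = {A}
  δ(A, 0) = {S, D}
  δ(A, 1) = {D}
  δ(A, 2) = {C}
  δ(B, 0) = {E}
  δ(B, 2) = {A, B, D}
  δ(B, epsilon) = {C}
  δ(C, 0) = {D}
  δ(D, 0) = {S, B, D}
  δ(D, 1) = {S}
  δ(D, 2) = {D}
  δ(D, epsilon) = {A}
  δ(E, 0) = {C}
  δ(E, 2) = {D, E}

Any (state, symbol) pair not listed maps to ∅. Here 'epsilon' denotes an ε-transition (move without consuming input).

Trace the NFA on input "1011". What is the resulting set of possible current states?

Start: ε-closure({S}) = {S, A}.
Read '1': {S, A} → {A, D}.
Read '0': {A, D} → {S, A, B, C, D}.
Read '1': {S, A, B, C, D} → {S, A, D}.
Read '1': {S, A, D} → {S, A, D}.

{S, A, D}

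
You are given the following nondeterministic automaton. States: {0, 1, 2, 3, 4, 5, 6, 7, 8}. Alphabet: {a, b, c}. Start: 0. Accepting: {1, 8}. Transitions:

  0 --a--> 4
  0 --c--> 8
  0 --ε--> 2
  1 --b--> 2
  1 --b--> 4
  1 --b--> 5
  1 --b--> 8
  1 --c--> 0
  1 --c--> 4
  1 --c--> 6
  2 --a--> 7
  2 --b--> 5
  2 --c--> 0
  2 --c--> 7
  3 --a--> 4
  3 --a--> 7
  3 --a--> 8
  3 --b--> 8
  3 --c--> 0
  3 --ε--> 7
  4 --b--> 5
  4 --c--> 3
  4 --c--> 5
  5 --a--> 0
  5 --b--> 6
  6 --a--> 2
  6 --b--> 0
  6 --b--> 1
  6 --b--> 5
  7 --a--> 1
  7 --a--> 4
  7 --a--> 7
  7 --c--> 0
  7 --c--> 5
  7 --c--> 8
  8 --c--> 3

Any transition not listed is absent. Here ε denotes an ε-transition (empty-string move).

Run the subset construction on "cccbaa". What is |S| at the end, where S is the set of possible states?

2

Start: ε-closure({0}) = {0, 2}.
Read 'c': {0, 2} → {0, 2, 7, 8}.
Read 'c': {0, 2, 7, 8} → {0, 2, 3, 5, 7, 8}.
Read 'c': {0, 2, 3, 5, 7, 8} → {0, 2, 3, 5, 7, 8}.
Read 'b': {0, 2, 3, 5, 7, 8} → {5, 6, 8}.
Read 'a': {5, 6, 8} → {0, 2}.
Read 'a': {0, 2} → {4, 7}.
That set has 2 states.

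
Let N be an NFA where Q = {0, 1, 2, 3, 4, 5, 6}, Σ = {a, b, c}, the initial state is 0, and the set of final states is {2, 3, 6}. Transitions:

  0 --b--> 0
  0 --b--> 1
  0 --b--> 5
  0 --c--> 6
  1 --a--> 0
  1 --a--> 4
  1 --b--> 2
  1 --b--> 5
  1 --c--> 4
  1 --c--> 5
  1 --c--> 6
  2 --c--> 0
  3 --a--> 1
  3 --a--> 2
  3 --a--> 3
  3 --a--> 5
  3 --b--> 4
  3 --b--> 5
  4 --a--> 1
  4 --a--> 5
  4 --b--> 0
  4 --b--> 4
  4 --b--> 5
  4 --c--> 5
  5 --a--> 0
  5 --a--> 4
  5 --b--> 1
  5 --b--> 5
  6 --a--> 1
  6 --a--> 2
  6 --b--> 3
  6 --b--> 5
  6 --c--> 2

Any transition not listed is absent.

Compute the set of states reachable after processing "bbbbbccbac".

{0, 4, 5, 6}

Start in {0}.
Read 'b': {0} → {0, 1, 5}.
Read 'b': {0, 1, 5} → {0, 1, 2, 5}.
Read 'b': {0, 1, 2, 5} → {0, 1, 2, 5}.
Read 'b': {0, 1, 2, 5} → {0, 1, 2, 5}.
Read 'b': {0, 1, 2, 5} → {0, 1, 2, 5}.
Read 'c': {0, 1, 2, 5} → {0, 4, 5, 6}.
Read 'c': {0, 4, 5, 6} → {2, 5, 6}.
Read 'b': {2, 5, 6} → {1, 3, 5}.
Read 'a': {1, 3, 5} → {0, 1, 2, 3, 4, 5}.
Read 'c': {0, 1, 2, 3, 4, 5} → {0, 4, 5, 6}.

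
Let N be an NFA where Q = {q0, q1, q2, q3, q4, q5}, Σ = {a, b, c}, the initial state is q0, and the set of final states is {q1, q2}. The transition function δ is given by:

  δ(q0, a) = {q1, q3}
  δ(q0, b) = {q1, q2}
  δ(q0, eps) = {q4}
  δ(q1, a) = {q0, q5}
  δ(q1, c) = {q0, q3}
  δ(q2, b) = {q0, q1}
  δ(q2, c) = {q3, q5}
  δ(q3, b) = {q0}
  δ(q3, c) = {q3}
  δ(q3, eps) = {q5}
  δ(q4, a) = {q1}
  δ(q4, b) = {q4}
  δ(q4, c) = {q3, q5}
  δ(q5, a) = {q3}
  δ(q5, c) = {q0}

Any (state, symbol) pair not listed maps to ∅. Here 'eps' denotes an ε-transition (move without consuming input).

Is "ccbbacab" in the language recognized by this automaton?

No

Start: ε-closure({q0}) = {q0, q4}.
Read 'c': q0→∅, q4→{q3, q5}; now {q3, q5}.
Read 'c': q3→{q3}, q5→{q0}; union {q0, q3}; ε-closure = {q0, q3, q4, q5}.
Read 'b': q0→{q1, q2}, q3→{q0}, q4→{q4}, q5→∅; now {q0, q1, q2, q4}.
Read 'b': q0→{q1, q2}, q1→∅, q2→{q0, q1}, q4→{q4}; now {q0, q1, q2, q4}.
Read 'a': q0→{q1, q3}, q1→{q0, q5}, q2→∅, q4→{q1}; union {q0, q1, q3, q5}; ε-closure = {q0, q1, q3, q4, q5}.
Read 'c': q0→∅, q1→{q0, q3}, q3→{q3}, q4→{q3, q5}, q5→{q0}; union {q0, q3, q5}; ε-closure = {q0, q3, q4, q5}.
Read 'a': q0→{q1, q3}, q3→∅, q4→{q1}, q5→{q3}; union {q1, q3}; ε-closure = {q1, q3, q5}.
Read 'b': q1→∅, q3→{q0}, q5→∅; union {q0}; ε-closure = {q0, q4}.
The final set {q0, q4} contains no accepting state.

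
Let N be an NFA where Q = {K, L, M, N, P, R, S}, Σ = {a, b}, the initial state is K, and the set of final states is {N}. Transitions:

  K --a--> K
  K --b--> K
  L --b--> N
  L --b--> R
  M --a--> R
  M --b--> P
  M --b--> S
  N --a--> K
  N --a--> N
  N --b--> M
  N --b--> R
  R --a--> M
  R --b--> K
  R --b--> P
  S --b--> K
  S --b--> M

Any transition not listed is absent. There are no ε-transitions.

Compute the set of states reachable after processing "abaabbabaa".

{K}

Start in {K}.
Read 'a': {K} → {K}.
Read 'b': {K} → {K}.
Read 'a': {K} → {K}.
Read 'a': {K} → {K}.
Read 'b': {K} → {K}.
Read 'b': {K} → {K}.
Read 'a': {K} → {K}.
Read 'b': {K} → {K}.
Read 'a': {K} → {K}.
Read 'a': {K} → {K}.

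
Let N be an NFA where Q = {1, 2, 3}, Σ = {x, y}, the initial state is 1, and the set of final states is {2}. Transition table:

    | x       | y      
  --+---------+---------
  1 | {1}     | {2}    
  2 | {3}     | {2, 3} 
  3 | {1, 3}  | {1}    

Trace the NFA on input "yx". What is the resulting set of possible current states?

Start in {1}.
Read 'y': 1→{2}; now {2}.
Read 'x': 2→{3}; now {3}.

{3}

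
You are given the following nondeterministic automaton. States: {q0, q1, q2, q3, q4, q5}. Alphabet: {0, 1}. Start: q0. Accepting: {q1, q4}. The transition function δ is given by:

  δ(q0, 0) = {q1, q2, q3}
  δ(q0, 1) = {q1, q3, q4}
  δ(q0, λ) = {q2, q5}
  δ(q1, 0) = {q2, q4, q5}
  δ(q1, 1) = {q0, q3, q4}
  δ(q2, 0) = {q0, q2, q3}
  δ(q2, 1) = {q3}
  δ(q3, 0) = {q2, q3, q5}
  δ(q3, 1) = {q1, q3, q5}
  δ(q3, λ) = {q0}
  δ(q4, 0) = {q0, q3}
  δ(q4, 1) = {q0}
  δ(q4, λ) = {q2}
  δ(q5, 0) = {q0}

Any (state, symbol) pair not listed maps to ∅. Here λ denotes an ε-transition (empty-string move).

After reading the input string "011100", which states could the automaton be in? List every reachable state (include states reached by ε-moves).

Start: ε-closure({q0}) = {q0, q2, q5}.
Read '0': q0→{q1, q2, q3}, q2→{q0, q2, q3}, q5→{q0}; union {q0, q1, q2, q3}; ε-closure = {q0, q1, q2, q3, q5}.
Read '1': q0→{q1, q3, q4}, q1→{q0, q3, q4}, q2→{q3}, q3→{q1, q3, q5}, q5→∅; union {q0, q1, q3, q4, q5}; ε-closure = {q0, q1, q2, q3, q4, q5}.
Read '1': q0→{q1, q3, q4}, q1→{q0, q3, q4}, q2→{q3}, q3→{q1, q3, q5}, q4→{q0}, q5→∅; union {q0, q1, q3, q4, q5}; ε-closure = {q0, q1, q2, q3, q4, q5}.
Read '1': q0→{q1, q3, q4}, q1→{q0, q3, q4}, q2→{q3}, q3→{q1, q3, q5}, q4→{q0}, q5→∅; union {q0, q1, q3, q4, q5}; ε-closure = {q0, q1, q2, q3, q4, q5}.
Read '0': q0→{q1, q2, q3}, q1→{q2, q4, q5}, q2→{q0, q2, q3}, q3→{q2, q3, q5}, q4→{q0, q3}, q5→{q0}; now {q0, q1, q2, q3, q4, q5}.
Read '0': q0→{q1, q2, q3}, q1→{q2, q4, q5}, q2→{q0, q2, q3}, q3→{q2, q3, q5}, q4→{q0, q3}, q5→{q0}; now {q0, q1, q2, q3, q4, q5}.

{q0, q1, q2, q3, q4, q5}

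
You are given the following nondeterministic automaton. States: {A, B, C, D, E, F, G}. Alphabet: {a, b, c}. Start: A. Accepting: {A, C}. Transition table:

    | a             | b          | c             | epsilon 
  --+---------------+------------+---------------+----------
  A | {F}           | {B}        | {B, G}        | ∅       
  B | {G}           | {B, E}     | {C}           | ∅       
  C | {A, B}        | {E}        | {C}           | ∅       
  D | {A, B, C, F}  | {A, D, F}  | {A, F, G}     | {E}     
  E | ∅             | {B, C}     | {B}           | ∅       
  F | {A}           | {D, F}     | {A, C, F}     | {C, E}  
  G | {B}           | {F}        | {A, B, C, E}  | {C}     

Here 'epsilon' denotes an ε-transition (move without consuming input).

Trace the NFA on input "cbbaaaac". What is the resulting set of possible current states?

{A, B, C, E, F, G}

Start in {A}.
Read 'c': A→{B, G}; union {B, G}; ε-closure = {B, C, G}.
Read 'b': B→{B, E}, C→{E}, G→{F}; union {B, E, F}; ε-closure = {B, C, E, F}.
Read 'b': B→{B, E}, C→{E}, E→{B, C}, F→{D, F}; now {B, C, D, E, F}.
Read 'a': B→{G}, C→{A, B}, D→{A, B, C, F}, E→∅, F→{A}; union {A, B, C, F, G}; ε-closure = {A, B, C, E, F, G}.
Read 'a': A→{F}, B→{G}, C→{A, B}, E→∅, F→{A}, G→{B}; union {A, B, F, G}; ε-closure = {A, B, C, E, F, G}.
Read 'a': A→{F}, B→{G}, C→{A, B}, E→∅, F→{A}, G→{B}; union {A, B, F, G}; ε-closure = {A, B, C, E, F, G}.
Read 'a': A→{F}, B→{G}, C→{A, B}, E→∅, F→{A}, G→{B}; union {A, B, F, G}; ε-closure = {A, B, C, E, F, G}.
Read 'c': A→{B, G}, B→{C}, C→{C}, E→{B}, F→{A, C, F}, G→{A, B, C, E}; now {A, B, C, E, F, G}.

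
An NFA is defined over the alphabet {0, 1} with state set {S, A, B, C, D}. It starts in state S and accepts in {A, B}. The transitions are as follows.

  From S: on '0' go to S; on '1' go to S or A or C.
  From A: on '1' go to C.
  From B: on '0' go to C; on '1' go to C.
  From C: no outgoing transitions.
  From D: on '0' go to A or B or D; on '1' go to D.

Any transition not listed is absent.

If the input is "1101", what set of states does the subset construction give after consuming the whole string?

{S, A, C}

Start in {S}.
Read '1': {S} → {S, A, C}.
Read '1': {S, A, C} → {S, A, C}.
Read '0': {S, A, C} → {S}.
Read '1': {S} → {S, A, C}.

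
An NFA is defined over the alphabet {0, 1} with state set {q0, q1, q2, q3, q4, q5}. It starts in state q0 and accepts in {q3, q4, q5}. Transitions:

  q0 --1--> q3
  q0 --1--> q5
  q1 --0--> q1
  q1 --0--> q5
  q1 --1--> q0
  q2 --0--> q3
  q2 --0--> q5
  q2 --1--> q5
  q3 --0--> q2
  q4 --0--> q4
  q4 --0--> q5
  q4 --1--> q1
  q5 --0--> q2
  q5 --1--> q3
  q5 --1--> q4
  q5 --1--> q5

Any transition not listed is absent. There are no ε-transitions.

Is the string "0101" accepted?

Start in {q0}.
Read '0': {q0} → ∅.
The set is empty and remains empty for the remaining 3 symbols.
The final set ∅ contains no accepting state.

No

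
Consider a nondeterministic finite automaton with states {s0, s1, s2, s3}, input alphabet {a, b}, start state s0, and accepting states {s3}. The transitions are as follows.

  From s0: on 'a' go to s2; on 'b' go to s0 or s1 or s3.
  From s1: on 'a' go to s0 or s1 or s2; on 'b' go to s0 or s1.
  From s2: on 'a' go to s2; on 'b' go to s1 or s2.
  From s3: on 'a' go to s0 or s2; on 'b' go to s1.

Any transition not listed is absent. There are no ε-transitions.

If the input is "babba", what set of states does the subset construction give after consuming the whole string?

{s0, s1, s2}

Start in {s0}.
Read 'b': s0→{s0, s1, s3}; now {s0, s1, s3}.
Read 'a': s0→{s2}, s1→{s0, s1, s2}, s3→{s0, s2}; now {s0, s1, s2}.
Read 'b': s0→{s0, s1, s3}, s1→{s0, s1}, s2→{s1, s2}; now {s0, s1, s2, s3}.
Read 'b': s0→{s0, s1, s3}, s1→{s0, s1}, s2→{s1, s2}, s3→{s1}; now {s0, s1, s2, s3}.
Read 'a': s0→{s2}, s1→{s0, s1, s2}, s2→{s2}, s3→{s0, s2}; now {s0, s1, s2}.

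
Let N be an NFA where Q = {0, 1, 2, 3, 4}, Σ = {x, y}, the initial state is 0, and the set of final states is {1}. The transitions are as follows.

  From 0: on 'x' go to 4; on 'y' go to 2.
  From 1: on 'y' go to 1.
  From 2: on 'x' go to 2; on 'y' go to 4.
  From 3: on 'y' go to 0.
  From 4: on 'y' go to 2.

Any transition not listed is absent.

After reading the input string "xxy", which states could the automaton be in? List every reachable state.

∅

Start in {0}.
Read 'x': {0} → {4}.
Read 'x': {4} → ∅.
The set is empty and remains empty for the remaining 1 symbol.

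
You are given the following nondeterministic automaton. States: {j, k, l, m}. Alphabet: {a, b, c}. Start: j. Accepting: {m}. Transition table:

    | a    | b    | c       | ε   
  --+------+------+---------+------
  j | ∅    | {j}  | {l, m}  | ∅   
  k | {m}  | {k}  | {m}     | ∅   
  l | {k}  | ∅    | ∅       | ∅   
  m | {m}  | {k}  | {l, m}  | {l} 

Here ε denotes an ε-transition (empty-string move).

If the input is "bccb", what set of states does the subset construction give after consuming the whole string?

Start in {j}.
Read 'b': {j} → {j}.
Read 'c': {j} → {l, m}.
Read 'c': {l, m} → {l, m}.
Read 'b': {l, m} → {k}.

{k}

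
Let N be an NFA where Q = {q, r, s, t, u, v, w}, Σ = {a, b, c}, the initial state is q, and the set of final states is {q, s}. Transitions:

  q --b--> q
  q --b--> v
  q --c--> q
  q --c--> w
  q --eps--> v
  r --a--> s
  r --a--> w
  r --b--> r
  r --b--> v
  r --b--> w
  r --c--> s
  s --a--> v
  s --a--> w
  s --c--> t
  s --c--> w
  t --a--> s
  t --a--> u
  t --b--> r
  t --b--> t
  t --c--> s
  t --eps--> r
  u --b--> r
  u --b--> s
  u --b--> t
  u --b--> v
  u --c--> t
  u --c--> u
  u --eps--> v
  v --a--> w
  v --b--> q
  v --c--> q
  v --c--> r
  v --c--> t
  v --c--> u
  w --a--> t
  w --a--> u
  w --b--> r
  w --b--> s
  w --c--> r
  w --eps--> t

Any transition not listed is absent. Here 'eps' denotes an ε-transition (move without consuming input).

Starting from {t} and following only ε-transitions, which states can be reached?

Begin with {t}.
ε-move t → r; add r.

{r, t}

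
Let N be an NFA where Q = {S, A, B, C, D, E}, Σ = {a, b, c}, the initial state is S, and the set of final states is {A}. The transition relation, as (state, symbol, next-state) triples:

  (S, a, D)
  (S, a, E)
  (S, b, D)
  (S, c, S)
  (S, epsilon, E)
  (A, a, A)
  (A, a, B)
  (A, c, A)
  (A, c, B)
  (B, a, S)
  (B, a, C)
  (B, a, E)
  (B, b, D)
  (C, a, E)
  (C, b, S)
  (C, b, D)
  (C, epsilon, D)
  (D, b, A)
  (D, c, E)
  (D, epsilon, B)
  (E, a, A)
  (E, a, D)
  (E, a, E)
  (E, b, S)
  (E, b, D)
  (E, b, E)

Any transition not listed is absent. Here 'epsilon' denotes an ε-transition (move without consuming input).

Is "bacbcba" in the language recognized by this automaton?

Yes

Start: ε-closure({S}) = {S, E}.
Read 'b': {S, E} → {S, B, D, E}.
Read 'a': {S, B, D, E} → {S, A, B, C, D, E}.
Read 'c': {S, A, B, C, D, E} → {S, A, B, E}.
Read 'b': {S, A, B, E} → {S, B, D, E}.
Read 'c': {S, B, D, E} → {S, E}.
Read 'b': {S, E} → {S, B, D, E}.
Read 'a': {S, B, D, E} → {S, A, B, C, D, E}.
The final set {S, A, B, C, D, E} contains the accepting state A.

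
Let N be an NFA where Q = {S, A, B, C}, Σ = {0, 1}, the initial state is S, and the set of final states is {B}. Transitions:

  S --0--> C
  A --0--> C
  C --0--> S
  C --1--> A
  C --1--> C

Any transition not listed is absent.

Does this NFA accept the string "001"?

No

Start in {S}.
Read '0': {S} → {C}.
Read '0': {C} → {S}.
Read '1': {S} → ∅.
The final set ∅ contains no accepting state.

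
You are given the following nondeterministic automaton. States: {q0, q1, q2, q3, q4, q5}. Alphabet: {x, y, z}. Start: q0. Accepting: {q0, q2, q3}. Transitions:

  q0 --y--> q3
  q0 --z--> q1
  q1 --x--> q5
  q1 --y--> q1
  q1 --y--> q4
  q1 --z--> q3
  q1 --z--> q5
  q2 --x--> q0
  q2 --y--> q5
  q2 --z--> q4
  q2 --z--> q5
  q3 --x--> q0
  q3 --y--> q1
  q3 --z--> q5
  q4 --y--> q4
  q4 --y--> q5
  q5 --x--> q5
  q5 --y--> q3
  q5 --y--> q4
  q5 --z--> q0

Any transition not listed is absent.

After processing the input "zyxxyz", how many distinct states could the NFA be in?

1

Start in {q0}.
Read 'z': {q0} → {q1}.
Read 'y': {q1} → {q1, q4}.
Read 'x': {q1, q4} → {q5}.
Read 'x': {q5} → {q5}.
Read 'y': {q5} → {q3, q4}.
Read 'z': {q3, q4} → {q5}.
That set has 1 state.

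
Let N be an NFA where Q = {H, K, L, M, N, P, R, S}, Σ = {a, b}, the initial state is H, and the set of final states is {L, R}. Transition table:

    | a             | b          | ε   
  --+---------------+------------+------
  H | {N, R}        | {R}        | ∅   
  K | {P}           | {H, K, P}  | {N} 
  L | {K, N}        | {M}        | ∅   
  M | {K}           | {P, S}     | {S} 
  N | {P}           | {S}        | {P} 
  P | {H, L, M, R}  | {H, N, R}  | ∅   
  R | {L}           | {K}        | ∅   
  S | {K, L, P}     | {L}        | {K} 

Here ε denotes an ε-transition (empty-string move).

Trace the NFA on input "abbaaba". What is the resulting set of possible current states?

{H, K, L, M, N, P, R, S}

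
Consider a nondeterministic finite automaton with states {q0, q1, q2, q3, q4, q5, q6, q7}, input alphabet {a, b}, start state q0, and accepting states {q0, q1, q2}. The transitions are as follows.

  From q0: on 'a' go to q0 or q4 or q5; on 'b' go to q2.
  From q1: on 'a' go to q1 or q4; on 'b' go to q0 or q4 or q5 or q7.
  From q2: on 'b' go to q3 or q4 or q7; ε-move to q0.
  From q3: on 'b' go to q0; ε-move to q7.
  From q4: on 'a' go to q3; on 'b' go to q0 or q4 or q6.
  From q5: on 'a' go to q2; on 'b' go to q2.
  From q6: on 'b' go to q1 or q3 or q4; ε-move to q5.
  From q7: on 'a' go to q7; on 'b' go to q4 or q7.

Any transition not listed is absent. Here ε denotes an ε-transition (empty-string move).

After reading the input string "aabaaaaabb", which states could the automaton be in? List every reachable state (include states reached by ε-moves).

Start in {q0}.
Read 'a': {q0} → {q0, q4, q5}.
Read 'a': {q0, q4, q5} → {q0, q2, q3, q4, q5, q7}.
Read 'b': {q0, q2, q3, q4, q5, q7} → {q0, q2, q3, q4, q5, q6, q7}.
Read 'a': {q0, q2, q3, q4, q5, q6, q7} → {q0, q2, q3, q4, q5, q7}.
Read 'a': {q0, q2, q3, q4, q5, q7} → {q0, q2, q3, q4, q5, q7}.
Read 'a': {q0, q2, q3, q4, q5, q7} → {q0, q2, q3, q4, q5, q7}.
Read 'a': {q0, q2, q3, q4, q5, q7} → {q0, q2, q3, q4, q5, q7}.
Read 'a': {q0, q2, q3, q4, q5, q7} → {q0, q2, q3, q4, q5, q7}.
Read 'b': {q0, q2, q3, q4, q5, q7} → {q0, q2, q3, q4, q5, q6, q7}.
Read 'b': {q0, q2, q3, q4, q5, q6, q7} → {q0, q1, q2, q3, q4, q5, q6, q7}.

{q0, q1, q2, q3, q4, q5, q6, q7}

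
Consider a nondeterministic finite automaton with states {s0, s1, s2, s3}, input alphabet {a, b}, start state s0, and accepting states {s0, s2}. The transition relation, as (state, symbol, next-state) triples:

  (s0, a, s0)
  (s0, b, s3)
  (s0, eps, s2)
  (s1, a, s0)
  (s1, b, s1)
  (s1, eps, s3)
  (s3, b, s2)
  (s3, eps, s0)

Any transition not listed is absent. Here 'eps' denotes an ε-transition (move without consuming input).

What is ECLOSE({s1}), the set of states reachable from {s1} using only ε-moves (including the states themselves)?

Begin with {s1}.
ε-move s1 → s3; add s3.
ε-move s3 → s0; add s0.
ε-move s0 → s2; add s2.

{s0, s1, s2, s3}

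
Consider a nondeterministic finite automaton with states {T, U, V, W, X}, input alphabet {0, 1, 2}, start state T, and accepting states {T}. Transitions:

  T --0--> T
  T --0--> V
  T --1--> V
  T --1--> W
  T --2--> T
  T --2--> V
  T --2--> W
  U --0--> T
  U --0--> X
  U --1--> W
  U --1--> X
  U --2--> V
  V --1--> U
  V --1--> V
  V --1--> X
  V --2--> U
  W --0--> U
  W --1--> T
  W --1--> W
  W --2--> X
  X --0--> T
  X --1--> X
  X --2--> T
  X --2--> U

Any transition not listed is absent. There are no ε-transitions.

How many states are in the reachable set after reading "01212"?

4

Start in {T}.
Read '0': T→{T, V}; now {T, V}.
Read '1': T→{V, W}, V→{U, V, X}; now {U, V, W, X}.
Read '2': U→{V}, V→{U}, W→{X}, X→{T, U}; now {T, U, V, X}.
Read '1': T→{V, W}, U→{W, X}, V→{U, V, X}, X→{X}; now {U, V, W, X}.
Read '2': U→{V}, V→{U}, W→{X}, X→{T, U}; now {T, U, V, X}.
That set has 4 states.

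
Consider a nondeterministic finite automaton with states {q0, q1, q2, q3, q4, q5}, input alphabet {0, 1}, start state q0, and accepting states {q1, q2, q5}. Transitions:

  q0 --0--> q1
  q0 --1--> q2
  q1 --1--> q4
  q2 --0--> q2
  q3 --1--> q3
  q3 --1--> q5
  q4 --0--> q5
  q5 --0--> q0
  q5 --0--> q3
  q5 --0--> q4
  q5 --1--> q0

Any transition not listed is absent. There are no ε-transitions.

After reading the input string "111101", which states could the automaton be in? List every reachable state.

∅

Start in {q0}.
Read '1': {q0} → {q2}.
Read '1': {q2} → ∅.
The set is empty and remains empty for the remaining 4 symbols.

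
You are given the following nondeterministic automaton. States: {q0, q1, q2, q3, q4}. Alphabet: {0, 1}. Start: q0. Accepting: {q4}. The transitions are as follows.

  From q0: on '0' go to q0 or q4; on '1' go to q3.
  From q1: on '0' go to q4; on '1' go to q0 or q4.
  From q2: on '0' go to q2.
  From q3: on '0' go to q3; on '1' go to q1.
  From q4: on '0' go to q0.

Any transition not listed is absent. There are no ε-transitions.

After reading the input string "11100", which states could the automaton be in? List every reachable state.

{q0, q4}

Start in {q0}.
Read '1': {q0} → {q3}.
Read '1': {q3} → {q1}.
Read '1': {q1} → {q0, q4}.
Read '0': {q0, q4} → {q0, q4}.
Read '0': {q0, q4} → {q0, q4}.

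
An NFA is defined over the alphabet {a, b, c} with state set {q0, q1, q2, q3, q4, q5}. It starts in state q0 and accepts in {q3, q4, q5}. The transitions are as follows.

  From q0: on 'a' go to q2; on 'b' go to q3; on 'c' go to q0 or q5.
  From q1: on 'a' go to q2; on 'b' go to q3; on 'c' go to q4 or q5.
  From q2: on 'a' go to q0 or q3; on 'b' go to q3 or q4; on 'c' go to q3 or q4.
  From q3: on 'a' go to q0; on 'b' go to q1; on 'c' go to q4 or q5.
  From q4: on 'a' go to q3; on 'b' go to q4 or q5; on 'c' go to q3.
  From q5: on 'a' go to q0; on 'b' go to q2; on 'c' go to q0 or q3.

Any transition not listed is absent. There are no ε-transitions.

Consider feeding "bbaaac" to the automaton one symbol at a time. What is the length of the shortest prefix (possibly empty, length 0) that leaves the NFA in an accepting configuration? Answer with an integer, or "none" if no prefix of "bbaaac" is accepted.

1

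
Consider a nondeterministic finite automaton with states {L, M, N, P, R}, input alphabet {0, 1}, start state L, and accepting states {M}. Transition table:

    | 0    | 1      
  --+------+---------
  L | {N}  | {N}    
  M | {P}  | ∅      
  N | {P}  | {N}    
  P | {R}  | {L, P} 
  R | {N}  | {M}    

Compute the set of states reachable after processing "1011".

{L, N, P}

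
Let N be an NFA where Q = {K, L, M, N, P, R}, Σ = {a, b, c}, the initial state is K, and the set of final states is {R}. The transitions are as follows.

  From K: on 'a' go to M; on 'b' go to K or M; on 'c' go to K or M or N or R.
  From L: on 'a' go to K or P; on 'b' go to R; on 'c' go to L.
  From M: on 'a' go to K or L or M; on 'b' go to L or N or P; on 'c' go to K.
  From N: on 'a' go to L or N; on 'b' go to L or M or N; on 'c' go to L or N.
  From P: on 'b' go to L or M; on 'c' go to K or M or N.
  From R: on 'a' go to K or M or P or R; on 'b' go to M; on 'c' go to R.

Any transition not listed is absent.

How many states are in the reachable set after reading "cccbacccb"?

6

Start in {K}.
Read 'c': {K} → {K, M, N, R}.
Read 'c': {K, M, N, R} → {K, L, M, N, R}.
Read 'c': {K, L, M, N, R} → {K, L, M, N, R}.
Read 'b': {K, L, M, N, R} → {K, L, M, N, P, R}.
Read 'a': {K, L, M, N, P, R} → {K, L, M, N, P, R}.
Read 'c': {K, L, M, N, P, R} → {K, L, M, N, R}.
Read 'c': {K, L, M, N, R} → {K, L, M, N, R}.
Read 'c': {K, L, M, N, R} → {K, L, M, N, R}.
Read 'b': {K, L, M, N, R} → {K, L, M, N, P, R}.
That set has 6 states.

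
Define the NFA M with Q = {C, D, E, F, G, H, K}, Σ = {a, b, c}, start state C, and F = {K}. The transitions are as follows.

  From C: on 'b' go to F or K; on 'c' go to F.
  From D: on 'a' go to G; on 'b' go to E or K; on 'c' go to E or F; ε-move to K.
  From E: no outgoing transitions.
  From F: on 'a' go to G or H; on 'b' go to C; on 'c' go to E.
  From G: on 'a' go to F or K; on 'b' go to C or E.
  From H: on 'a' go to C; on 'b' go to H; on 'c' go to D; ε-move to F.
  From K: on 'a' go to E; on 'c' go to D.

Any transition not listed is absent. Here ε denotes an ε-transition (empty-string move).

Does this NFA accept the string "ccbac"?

No

Start in {C}.
Read 'c': C→{F}; now {F}.
Read 'c': F→{E}; now {E}.
Read 'b': E→∅; now ∅.
The set is empty and remains empty for the remaining 2 symbols.
The final set ∅ contains no accepting state.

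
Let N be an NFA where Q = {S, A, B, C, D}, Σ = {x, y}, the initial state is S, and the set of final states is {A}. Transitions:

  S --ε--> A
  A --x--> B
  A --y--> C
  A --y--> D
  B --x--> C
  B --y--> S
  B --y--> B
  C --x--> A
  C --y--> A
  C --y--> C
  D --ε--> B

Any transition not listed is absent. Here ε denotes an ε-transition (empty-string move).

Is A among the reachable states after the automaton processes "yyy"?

Yes

Start: ε-closure({S}) = {S, A}.
Read 'y': S→∅, A→{C, D}; union {C, D}; ε-closure = {B, C, D}.
Read 'y': B→{S, B}, C→{A, C}, D→∅; now {S, A, B, C}.
Read 'y': S→∅, A→{C, D}, B→{S, B}, C→{A, C}; now {S, A, B, C, D}.
State A is in {S, A, B, C, D}.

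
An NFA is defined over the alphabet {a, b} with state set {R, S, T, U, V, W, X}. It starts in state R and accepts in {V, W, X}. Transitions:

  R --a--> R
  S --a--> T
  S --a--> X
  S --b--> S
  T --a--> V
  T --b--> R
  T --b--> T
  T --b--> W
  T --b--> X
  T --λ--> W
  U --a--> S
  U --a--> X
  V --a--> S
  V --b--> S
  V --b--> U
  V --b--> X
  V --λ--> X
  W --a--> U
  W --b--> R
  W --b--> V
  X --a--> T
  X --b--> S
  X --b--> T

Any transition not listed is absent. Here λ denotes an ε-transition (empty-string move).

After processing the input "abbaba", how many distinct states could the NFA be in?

Start in {R}.
Read 'a': R→{R}; now {R}.
Read 'b': R→∅; now ∅.
The set is empty and remains empty for the remaining 4 symbols.
That set has 0 states.

0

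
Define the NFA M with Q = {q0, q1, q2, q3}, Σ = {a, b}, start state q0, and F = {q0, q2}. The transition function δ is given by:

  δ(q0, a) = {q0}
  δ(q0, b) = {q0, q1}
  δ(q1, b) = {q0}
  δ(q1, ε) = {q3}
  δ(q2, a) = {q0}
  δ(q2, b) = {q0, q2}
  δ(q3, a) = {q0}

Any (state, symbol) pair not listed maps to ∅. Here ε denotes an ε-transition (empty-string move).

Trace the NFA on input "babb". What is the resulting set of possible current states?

{q0, q1, q3}

Start in {q0}.
Read 'b': {q0} → {q0, q1, q3}.
Read 'a': {q0, q1, q3} → {q0}.
Read 'b': {q0} → {q0, q1, q3}.
Read 'b': {q0, q1, q3} → {q0, q1, q3}.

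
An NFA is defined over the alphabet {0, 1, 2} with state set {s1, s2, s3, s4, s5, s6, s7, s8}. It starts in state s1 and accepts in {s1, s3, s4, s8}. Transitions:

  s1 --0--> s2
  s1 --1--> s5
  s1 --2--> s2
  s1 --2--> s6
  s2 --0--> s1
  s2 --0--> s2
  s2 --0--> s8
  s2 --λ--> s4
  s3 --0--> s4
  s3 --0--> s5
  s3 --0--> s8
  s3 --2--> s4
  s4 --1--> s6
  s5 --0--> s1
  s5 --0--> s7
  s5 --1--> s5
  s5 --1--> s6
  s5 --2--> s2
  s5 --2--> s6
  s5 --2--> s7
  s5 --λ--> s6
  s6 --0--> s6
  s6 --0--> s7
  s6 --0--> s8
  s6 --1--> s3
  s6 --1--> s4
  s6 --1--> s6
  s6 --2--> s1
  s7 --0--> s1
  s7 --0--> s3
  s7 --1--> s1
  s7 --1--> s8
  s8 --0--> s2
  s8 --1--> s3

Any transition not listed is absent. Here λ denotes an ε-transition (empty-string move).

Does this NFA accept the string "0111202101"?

No

Start in {s1}.
Read '0': s1→{s2}; union {s2}; ε-closure = {s2, s4}.
Read '1': s2→∅, s4→{s6}; now {s6}.
Read '1': s6→{s3, s4, s6}; now {s3, s4, s6}.
Read '1': s3→∅, s4→{s6}, s6→{s3, s4, s6}; now {s3, s4, s6}.
Read '2': s3→{s4}, s4→∅, s6→{s1}; now {s1, s4}.
Read '0': s1→{s2}, s4→∅; union {s2}; ε-closure = {s2, s4}.
Read '2': s2→∅, s4→∅; now ∅.
The set is empty and remains empty for the remaining 3 symbols.
The final set ∅ contains no accepting state.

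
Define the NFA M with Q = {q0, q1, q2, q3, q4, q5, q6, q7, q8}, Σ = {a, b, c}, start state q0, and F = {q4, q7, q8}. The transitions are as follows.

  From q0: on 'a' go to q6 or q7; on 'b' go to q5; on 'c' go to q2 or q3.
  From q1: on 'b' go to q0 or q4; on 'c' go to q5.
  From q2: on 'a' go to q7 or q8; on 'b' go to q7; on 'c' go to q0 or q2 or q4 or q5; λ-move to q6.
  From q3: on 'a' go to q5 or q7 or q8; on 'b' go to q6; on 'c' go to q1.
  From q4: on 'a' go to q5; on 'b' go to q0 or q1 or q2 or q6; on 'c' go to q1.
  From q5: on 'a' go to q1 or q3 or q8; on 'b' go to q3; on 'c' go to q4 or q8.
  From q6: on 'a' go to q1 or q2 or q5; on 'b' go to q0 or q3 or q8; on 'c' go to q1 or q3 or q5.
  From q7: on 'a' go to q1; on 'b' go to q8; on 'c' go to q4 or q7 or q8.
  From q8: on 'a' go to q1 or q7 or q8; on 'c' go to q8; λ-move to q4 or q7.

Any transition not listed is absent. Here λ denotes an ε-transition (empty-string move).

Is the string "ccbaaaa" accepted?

Yes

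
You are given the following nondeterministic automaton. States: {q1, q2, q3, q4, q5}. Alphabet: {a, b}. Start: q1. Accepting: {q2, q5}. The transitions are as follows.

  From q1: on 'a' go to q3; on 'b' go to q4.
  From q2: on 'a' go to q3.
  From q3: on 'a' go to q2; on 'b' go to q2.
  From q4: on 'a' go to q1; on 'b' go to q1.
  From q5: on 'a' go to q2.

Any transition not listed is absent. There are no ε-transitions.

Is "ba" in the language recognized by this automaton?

No

Start in {q1}.
Read 'b': {q1} → {q4}.
Read 'a': {q4} → {q1}.
The final set {q1} contains no accepting state.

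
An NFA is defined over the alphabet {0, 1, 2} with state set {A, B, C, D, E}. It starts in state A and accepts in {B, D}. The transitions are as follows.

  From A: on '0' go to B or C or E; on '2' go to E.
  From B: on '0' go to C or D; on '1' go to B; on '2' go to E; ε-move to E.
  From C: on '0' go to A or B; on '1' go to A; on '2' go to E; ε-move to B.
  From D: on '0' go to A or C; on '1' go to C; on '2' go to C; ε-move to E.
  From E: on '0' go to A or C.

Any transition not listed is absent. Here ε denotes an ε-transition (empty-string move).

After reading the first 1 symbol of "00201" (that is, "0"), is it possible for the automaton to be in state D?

No

Start in {A}.
Read '0': A→{B, C, E}; now {B, C, E}.
State D is not in {B, C, E}.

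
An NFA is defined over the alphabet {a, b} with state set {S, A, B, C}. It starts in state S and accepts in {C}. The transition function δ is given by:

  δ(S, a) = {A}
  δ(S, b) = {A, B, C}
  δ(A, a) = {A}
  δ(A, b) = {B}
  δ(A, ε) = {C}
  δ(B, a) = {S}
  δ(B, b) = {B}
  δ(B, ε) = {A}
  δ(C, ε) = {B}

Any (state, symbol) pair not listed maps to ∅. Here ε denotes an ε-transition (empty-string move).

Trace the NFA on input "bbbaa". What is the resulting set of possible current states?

Start in {S}.
Read 'b': S→{A, B, C}; now {A, B, C}.
Read 'b': A→{B}, B→{B}, C→∅; union {B}; ε-closure = {A, B, C}.
Read 'b': A→{B}, B→{B}, C→∅; union {B}; ε-closure = {A, B, C}.
Read 'a': A→{A}, B→{S}, C→∅; union {S, A}; ε-closure = {S, A, B, C}.
Read 'a': S→{A}, A→{A}, B→{S}, C→∅; union {S, A}; ε-closure = {S, A, B, C}.

{S, A, B, C}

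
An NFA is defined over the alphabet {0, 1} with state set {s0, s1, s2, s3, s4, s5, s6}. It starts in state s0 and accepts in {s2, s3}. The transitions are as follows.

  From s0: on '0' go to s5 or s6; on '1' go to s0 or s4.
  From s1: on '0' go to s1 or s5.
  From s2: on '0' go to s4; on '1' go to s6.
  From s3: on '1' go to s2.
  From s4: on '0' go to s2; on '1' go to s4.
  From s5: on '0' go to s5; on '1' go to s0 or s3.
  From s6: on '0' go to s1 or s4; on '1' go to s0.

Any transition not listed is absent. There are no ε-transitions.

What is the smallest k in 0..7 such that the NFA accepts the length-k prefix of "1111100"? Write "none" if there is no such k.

Start in {s0}.
Read '1': {s0} → {s0, s4}.
Read '1': {s0, s4} → {s0, s4}.
Read '1': {s0, s4} → {s0, s4}.
Read '1': {s0, s4} → {s0, s4}.
Read '1': {s0, s4} → {s0, s4}.
Read '0': {s0, s4} → {s2, s5, s6}.
None of the earlier sets intersect F, but {s2, s5, s6} does.

6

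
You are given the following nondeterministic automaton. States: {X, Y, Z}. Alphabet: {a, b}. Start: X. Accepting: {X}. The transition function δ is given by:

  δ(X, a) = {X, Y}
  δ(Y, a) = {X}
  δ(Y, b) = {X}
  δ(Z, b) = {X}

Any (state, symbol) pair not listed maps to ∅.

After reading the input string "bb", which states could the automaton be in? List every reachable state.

∅

Start in {X}.
Read 'b': X→∅; now ∅.
The set is empty and remains empty for the remaining 1 symbol.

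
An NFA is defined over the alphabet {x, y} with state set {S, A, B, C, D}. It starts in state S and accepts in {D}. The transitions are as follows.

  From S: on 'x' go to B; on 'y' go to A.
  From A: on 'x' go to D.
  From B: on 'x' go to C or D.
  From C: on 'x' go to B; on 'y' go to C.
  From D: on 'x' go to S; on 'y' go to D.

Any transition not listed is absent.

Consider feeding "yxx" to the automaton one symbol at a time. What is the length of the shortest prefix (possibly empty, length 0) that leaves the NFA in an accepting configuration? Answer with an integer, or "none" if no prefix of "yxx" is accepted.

2

Start in {S}.
Read 'y': S→{A}; now {A}.
Read 'x': A→{D}; now {D}.
None of the earlier sets intersect F, but {D} does.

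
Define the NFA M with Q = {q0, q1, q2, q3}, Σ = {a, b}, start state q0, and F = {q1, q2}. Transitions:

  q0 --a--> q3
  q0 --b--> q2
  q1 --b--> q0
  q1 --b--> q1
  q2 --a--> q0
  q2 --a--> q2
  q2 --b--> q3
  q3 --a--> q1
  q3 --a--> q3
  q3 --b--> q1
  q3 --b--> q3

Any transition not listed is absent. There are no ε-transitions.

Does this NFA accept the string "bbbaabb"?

Yes

Start in {q0}.
Read 'b': {q0} → {q2}.
Read 'b': {q2} → {q3}.
Read 'b': {q3} → {q1, q3}.
Read 'a': {q1, q3} → {q1, q3}.
Read 'a': {q1, q3} → {q1, q3}.
Read 'b': {q1, q3} → {q0, q1, q3}.
Read 'b': {q0, q1, q3} → {q0, q1, q2, q3}.
The final set {q0, q1, q2, q3} contains the accepting states q1, q2.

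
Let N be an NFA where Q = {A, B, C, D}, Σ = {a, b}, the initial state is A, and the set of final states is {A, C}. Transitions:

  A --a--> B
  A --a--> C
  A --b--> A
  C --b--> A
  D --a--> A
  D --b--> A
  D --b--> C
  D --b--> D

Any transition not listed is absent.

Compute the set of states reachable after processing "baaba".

Start in {A}.
Read 'b': {A} → {A}.
Read 'a': {A} → {B, C}.
Read 'a': {B, C} → ∅.
The set is empty and remains empty for the remaining 2 symbols.

∅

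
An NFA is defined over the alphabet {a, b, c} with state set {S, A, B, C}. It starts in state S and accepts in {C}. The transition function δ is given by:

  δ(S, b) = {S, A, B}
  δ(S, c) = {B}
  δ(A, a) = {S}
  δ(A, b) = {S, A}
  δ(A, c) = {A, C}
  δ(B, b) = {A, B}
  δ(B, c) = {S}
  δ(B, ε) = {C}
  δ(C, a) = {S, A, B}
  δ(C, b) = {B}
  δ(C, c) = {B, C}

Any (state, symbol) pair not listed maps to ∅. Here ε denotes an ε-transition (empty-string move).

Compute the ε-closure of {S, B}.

{S, B, C}

Begin with {S, B}.
ε-move B → C; add C.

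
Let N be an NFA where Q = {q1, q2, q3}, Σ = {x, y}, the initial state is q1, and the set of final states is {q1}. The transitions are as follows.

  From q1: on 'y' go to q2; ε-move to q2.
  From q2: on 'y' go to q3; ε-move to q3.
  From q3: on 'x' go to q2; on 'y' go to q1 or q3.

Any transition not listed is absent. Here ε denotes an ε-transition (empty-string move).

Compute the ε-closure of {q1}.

{q1, q2, q3}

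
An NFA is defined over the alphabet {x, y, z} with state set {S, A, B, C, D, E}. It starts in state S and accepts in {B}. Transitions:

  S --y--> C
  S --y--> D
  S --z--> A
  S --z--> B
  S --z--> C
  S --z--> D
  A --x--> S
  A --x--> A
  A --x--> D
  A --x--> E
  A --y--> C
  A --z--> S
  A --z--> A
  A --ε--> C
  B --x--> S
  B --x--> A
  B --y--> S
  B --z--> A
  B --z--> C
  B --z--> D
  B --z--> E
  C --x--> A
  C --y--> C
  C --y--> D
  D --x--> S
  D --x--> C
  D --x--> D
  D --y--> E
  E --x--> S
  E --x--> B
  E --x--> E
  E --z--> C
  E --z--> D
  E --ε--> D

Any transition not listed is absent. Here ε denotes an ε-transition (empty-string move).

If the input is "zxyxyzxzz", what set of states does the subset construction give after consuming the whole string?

Start in {S}.
Read 'z': S→{A, B, C, D}; now {A, B, C, D}.
Read 'x': A→{S, A, D, E}, B→{S, A}, C→{A}, D→{S, C, D}; now {S, A, C, D, E}.
Read 'y': S→{C, D}, A→{C}, C→{C, D}, D→{E}, E→∅; now {C, D, E}.
Read 'x': C→{A}, D→{S, C, D}, E→{S, B, E}; now {S, A, B, C, D, E}.
Read 'y': S→{C, D}, A→{C}, B→{S}, C→{C, D}, D→{E}, E→∅; now {S, C, D, E}.
Read 'z': S→{A, B, C, D}, C→∅, D→∅, E→{C, D}; now {A, B, C, D}.
Read 'x': A→{S, A, D, E}, B→{S, A}, C→{A}, D→{S, C, D}; now {S, A, C, D, E}.
Read 'z': S→{A, B, C, D}, A→{S, A}, C→∅, D→∅, E→{C, D}; now {S, A, B, C, D}.
Read 'z': S→{A, B, C, D}, A→{S, A}, B→{A, C, D, E}, C→∅, D→∅; now {S, A, B, C, D, E}.

{S, A, B, C, D, E}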